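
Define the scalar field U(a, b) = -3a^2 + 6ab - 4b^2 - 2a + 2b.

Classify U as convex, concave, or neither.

concave

U is quadratic, so its Hessian is the constant matrix H = [[-6, 6], [6, -8]].
det(H) = 12, tr(H) = -14.
det(H) > 0 and tr(H) < 0, so H is negative definite everywhere: concave.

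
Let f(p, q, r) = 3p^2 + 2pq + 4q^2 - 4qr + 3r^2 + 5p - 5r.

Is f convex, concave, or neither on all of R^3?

f is quadratic, so its Hessian is the constant matrix H = [[6, 2, 0], [2, 8, -4], [0, -4, 6]].
Leading principal minors: 6, 44, 168.
All positive ⇒ H ≻ 0 ⇒ convex.

convex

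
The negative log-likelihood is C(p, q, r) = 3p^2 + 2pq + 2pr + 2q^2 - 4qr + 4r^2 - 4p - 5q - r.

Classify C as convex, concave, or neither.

C is quadratic, so its Hessian is the constant matrix H = [[6, 2, 2], [2, 4, -4], [2, -4, 8]].
Leading principal minors: 6, 20, 16.
All positive ⇒ H ≻ 0 ⇒ convex.

convex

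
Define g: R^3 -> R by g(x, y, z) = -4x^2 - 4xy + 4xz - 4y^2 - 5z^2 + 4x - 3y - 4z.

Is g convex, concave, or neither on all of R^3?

concave

g is quadratic, so its Hessian is the constant matrix H = [[-8, -4, 4], [-4, -8, 0], [4, 0, -10]].
Leading principal minors: -8, 48, -352.
Signs alternate −, +, − ⇒ H ≺ 0 ⇒ concave.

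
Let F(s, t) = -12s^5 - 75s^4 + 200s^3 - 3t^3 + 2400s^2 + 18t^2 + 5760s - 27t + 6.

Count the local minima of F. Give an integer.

2

F separates as a function of s plus a function of t, so ∇F=0 decouples.
∂F/∂s = -60(s - 4)(s + 2)(s + 3)(s + 4) = 0 at s ∈ {-4, -3, -2, 4}; ∂F/∂t = -9(t - 3)(t - 1) = 0 at t ∈ {1, 3}.
The Hessian is diagonal: diag(F_ss, F_tt). Second derivatives: F_ss(-4)=960, F_ss(-3)=-420, F_ss(-2)=720, F_ss(4)=-20160; F_tt(1)=18, F_tt(3)=-18.
Local minima occur where both diagonal entries positive: (-4, 1), (-2, 1). Count: 2.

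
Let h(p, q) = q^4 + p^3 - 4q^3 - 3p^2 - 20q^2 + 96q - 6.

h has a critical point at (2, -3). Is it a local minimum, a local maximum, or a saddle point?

The mixed partial ∂²h/∂p∂q is 0, so the Hessian at any point is diag(h_pp, h_qq) = diag(6(p - 1), 4(3q^2 - 6q - 10)).
At (2, -3): H = diag(6, 140).
Both eigenvalues are positive, so H is positive definite: a local minimum.

local minimum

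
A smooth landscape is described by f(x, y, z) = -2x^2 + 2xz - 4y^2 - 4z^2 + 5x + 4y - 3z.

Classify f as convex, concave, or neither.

concave

f is quadratic, so its Hessian is the constant matrix H = [[-4, 0, 2], [0, -8, 0], [2, 0, -8]].
Leading principal minors: -4, 32, -224.
Signs alternate −, +, − ⇒ H ≺ 0 ⇒ concave.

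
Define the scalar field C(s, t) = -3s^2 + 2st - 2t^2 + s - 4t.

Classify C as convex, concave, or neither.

concave

C is quadratic, so its Hessian is the constant matrix H = [[-6, 2], [2, -4]].
det(H) = 20, tr(H) = -10.
det(H) > 0 and tr(H) < 0, so H is negative definite everywhere: concave.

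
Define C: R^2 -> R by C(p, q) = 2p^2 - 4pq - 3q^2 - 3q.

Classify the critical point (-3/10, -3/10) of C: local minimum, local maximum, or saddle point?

saddle point

The Hessian of C is constant: H = [[4, -4], [-4, -6]].
det(H) = 4·(-6) − (-4)² = -40.
Since det(H) < 0, H is indefinite and the critical point is a saddle point.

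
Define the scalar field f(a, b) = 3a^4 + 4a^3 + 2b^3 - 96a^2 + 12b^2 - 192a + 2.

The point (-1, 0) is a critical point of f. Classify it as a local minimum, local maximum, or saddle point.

The mixed partial ∂²f/∂a∂b is 0, so the Hessian at any point is diag(f_aa, f_bb) = diag(12(3a^2 + 2a - 16), 12(b + 2)).
At (-1, 0): H = diag(-180, 24).
The eigenvalues have opposite signs, so H is indefinite: a saddle point.

saddle point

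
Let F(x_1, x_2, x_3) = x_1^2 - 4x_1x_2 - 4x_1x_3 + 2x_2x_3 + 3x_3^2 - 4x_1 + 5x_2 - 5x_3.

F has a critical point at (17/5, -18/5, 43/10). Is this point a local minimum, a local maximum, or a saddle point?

The Hessian is constant: H = [[2, -4, -4], [-4, 0, 2], [-4, 2, 6]].
Leading principal minors: Δ₁ = 2, Δ₂ = -16, Δ₃ = -40.
The minors fit neither the all-positive nor the alternating-sign pattern, so H is indefinite: a saddle point.

saddle point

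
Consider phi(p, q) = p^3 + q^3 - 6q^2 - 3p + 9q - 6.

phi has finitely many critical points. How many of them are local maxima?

1

phi separates as a function of p plus a function of q, so ∇phi=0 decouples.
∂phi/∂p = 3(p - 1)(p + 1) = 0 at p ∈ {-1, 1}; ∂phi/∂q = 3(q - 3)(q - 1) = 0 at q ∈ {1, 3}.
The Hessian is diagonal: diag(phi_pp, phi_qq). Second derivatives: phi_pp(-1)=-6, phi_pp(1)=6; phi_qq(1)=-6, phi_qq(3)=6.
Local maxima occur where both diagonal entries negative: (-1, 1). Count: 1.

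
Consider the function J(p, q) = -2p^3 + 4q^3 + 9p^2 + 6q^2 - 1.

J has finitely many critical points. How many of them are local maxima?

1

J separates as a function of p plus a function of q, so ∇J=0 decouples.
∂J/∂p = -6p(p - 3) = 0 at p ∈ {0, 3}; ∂J/∂q = 12q(q + 1) = 0 at q ∈ {-1, 0}.
The Hessian is diagonal: diag(J_pp, J_qq). Second derivatives: J_pp(0)=18, J_pp(3)=-18; J_qq(-1)=-12, J_qq(0)=12.
Local maxima occur where both diagonal entries negative: (3, -1). Count: 1.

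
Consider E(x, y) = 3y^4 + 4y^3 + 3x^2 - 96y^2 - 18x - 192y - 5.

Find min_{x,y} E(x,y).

-1312

E(x,y) separates as P(x) + Q(y) − 5, so its minimum is min P + min Q − 5.
P'(x) = 6x - 18 vanishes at x ∈ {3}; Q'(y) = 12(y - 4)(y + 1)(y + 4) vanishes at y ∈ {-4, -1, 4}.
Local minima of P (where P''>0): P(3)=-27. Local minima of Q: Q(-4)=-256, Q(4)=-1280.
So the global minimum of E is P(3) + Q(4) − 5 = -27 − 1280 − 5 = -1312, attained at (3, 4).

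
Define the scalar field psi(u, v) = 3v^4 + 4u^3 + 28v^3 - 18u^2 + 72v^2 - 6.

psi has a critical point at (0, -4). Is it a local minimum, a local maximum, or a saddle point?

The mixed partial ∂²psi/∂u∂v is 0, so the Hessian at any point is diag(psi_uu, psi_vv) = diag(12(2u - 3), 12(3v^2 + 14v + 12)).
At (0, -4): H = diag(-36, 48).
The eigenvalues have opposite signs, so H is indefinite: a saddle point.

saddle point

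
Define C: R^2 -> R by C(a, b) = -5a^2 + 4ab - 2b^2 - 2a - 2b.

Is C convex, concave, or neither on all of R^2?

concave

C is quadratic, so its Hessian is the constant matrix H = [[-10, 4], [4, -4]].
det(H) = 24, tr(H) = -14.
det(H) > 0 and tr(H) < 0, so H is negative definite everywhere: concave.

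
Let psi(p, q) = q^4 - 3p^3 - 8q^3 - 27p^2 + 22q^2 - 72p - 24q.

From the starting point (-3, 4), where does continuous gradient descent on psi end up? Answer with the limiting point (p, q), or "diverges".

(-4, 3)

psi is separable, so gradient descent decouples: p follows -∂psi/∂p, q follows -∂psi/∂q.
∂psi/∂p = -9(p + 2)(p + 4); at p=-3 this is 9, so p decreases.
∂psi/∂q = 4(q - 3)(q - 2)(q - 1); at q=4 this is 24, so q decreases.
p converges to its nearest critical value -4 (a local min of the p-part); q converges to 3. The iterate converges to (-4, 3).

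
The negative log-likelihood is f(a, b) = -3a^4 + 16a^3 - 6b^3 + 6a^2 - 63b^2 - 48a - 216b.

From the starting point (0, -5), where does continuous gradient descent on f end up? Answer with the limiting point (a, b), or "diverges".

f is separable, so gradient descent decouples: a follows -∂f/∂a, b follows -∂f/∂b.
∂f/∂a = -12(a - 4)(a - 1)(a + 1); at a=0 this is -48, so a increases.
∂f/∂b = -18(b + 3)(b + 4); at b=-5 this is -36, so b increases.
a converges to its nearest critical value 1 (a local min of the a-part); b converges to -4. The iterate converges to (1, -4).

(1, -4)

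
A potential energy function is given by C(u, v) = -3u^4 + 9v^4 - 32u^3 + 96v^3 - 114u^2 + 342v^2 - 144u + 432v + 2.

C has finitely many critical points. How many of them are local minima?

2

C separates as a function of u plus a function of v, so ∇C=0 decouples.
∂C/∂u = -12(u + 1)(u + 3)(u + 4) = 0 at u ∈ {-4, -3, -1}; ∂C/∂v = 36(v + 1)(v + 3)(v + 4) = 0 at v ∈ {-4, -3, -1}.
The Hessian is diagonal: diag(C_uu, C_vv). Second derivatives: C_uu(-4)=-36, C_uu(-3)=24, C_uu(-1)=-72; C_vv(-4)=108, C_vv(-3)=-72, C_vv(-1)=216.
Local minima occur where both diagonal entries positive: (-3, -4), (-3, -1). Count: 2.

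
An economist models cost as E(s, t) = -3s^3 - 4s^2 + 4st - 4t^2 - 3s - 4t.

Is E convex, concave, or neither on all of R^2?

The term -3s^3 is cubic, so the Hessian is not constant.
∂²E/∂s² = -18s - 8, which takes both signs as s varies (negative for sufficiently large s). A diagonal entry of the Hessian changing sign means the Hessian is neither positive- nor negative-semidefinite on all of R^2.

neither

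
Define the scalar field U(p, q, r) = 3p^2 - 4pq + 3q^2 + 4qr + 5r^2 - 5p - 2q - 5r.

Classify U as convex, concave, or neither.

convex

U is quadratic, so its Hessian is the constant matrix H = [[6, -4, 0], [-4, 6, 4], [0, 4, 10]].
Leading principal minors: 6, 20, 104.
All positive ⇒ H ≻ 0 ⇒ convex.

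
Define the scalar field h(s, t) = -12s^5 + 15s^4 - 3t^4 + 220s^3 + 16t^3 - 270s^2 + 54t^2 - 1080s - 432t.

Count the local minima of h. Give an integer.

2

h separates as a function of s plus a function of t, so ∇h=0 decouples.
∂h/∂s = -60(s - 3)(s - 2)(s + 1)(s + 3) = 0 at s ∈ {-3, -1, 2, 3}; ∂h/∂t = -12(t - 4)(t - 3)(t + 3) = 0 at t ∈ {-3, 3, 4}.
The Hessian is diagonal: diag(h_ss, h_tt). Second derivatives: h_ss(-3)=3600, h_ss(-1)=-1440, h_ss(2)=900, h_ss(3)=-1440; h_tt(-3)=-504, h_tt(3)=72, h_tt(4)=-84.
Local minima occur where both diagonal entries positive: (-3, 3), (2, 3). Count: 2.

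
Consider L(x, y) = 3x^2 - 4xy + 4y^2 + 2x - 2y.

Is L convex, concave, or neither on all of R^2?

L is quadratic, so its Hessian is the constant matrix H = [[6, -4], [-4, 8]].
det(H) = 32, tr(H) = 14.
det(H) > 0 and tr(H) > 0, so H is positive definite everywhere: convex.

convex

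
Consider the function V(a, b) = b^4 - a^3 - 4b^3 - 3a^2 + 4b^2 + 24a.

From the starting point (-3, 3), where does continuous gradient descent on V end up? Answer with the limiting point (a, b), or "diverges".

V is separable, so gradient descent decouples: a follows -∂V/∂a, b follows -∂V/∂b.
∂V/∂a = -3(a - 2)(a + 4); at a=-3 this is 15, so a decreases.
∂V/∂b = 4b(b - 2)(b - 1); at b=3 this is 24, so b decreases.
a converges to its nearest critical value -4 (a local min of the a-part); b converges to 2. The iterate converges to (-4, 2).

(-4, 2)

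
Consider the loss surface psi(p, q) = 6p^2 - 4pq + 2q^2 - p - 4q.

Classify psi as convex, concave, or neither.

psi is quadratic, so its Hessian is the constant matrix H = [[12, -4], [-4, 4]].
det(H) = 32, tr(H) = 16.
det(H) > 0 and tr(H) > 0, so H is positive definite everywhere: convex.

convex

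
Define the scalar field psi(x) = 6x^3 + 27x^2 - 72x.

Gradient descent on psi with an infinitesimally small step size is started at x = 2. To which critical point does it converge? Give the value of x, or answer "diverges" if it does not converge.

psi'(x) = 18(x - 1)(x + 4), so psi'(2) = 108.
Gradient descent moves in the -psi' direction, i.e. x is decreasing.
The nearest critical point in that direction is x = 1, where psi'' = 90 > 0 (a local minimum). The iterate converges there.

1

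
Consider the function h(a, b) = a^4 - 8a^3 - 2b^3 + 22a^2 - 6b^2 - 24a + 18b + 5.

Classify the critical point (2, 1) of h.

local maximum

The mixed partial ∂²h/∂a∂b is 0, so the Hessian at any point is diag(h_aa, h_bb) = diag(4(3a^2 - 12a + 11), -12(b + 1)).
At (2, 1): H = diag(-4, -24).
Both eigenvalues are negative, so H is negative definite: a local maximum.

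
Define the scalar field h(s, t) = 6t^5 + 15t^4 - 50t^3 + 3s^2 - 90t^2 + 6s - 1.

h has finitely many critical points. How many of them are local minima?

2

h separates as a function of s plus a function of t, so ∇h=0 decouples.
∂h/∂s = 6(s + 1) = 0 at s ∈ {-1}; ∂h/∂t = 30t(t - 2)(t + 1)(t + 3) = 0 at t ∈ {-3, -1, 0, 2}.
The Hessian is diagonal: diag(h_ss, h_tt). Second derivatives: h_ss(-1)=6; h_tt(-3)=-900, h_tt(-1)=180, h_tt(0)=-180, h_tt(2)=900.
Local minima occur where both diagonal entries positive: (-1, -1), (-1, 2). Count: 2.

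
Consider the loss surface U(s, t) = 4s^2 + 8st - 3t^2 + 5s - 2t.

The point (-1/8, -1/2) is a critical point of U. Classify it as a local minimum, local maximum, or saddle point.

The Hessian of U is constant: H = [[8, 8], [8, -6]].
det(H) = 8·(-6) − 8² = -112.
Since det(H) < 0, H is indefinite and the critical point is a saddle point.

saddle point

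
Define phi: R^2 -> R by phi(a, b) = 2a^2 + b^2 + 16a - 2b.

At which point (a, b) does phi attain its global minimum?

phi(a,b) separates as P(a) + Q(b), so its minimum is min P + min Q.
P'(a) = 4a + 16 vanishes at a ∈ {-4}; Q'(b) = 2b - 2 vanishes at b ∈ {1}.
Local minima of P (where P''>0): P(-4)=-32. Local minima of Q: Q(1)=-1.
So the global minimum of phi is P(-4) + Q(1) = -32 − 1 = -33, attained at (-4, 1).

(-4, 1)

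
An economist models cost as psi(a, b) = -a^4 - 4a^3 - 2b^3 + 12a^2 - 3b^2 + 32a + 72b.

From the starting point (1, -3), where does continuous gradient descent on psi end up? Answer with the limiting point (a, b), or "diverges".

(-1, -4)

psi is separable, so gradient descent decouples: a follows -∂psi/∂a, b follows -∂psi/∂b.
∂psi/∂a = -4(a - 2)(a + 1)(a + 4); at a=1 this is 40, so a decreases.
∂psi/∂b = -6(b - 3)(b + 4); at b=-3 this is 36, so b decreases.
a converges to its nearest critical value -1 (a local min of the a-part); b converges to -4. The iterate converges to (-1, -4).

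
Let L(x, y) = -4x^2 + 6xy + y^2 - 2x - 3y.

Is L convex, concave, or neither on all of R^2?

L is quadratic, so its Hessian is the constant matrix H = [[-8, 6], [6, 2]].
det(H) = -52, tr(H) = -6.
det(H) < 0, so H is indefinite: neither convex nor concave.

neither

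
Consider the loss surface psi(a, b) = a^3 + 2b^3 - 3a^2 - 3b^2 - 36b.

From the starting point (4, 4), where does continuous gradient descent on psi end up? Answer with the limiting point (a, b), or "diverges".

(2, 3)

psi is separable, so gradient descent decouples: a follows -∂psi/∂a, b follows -∂psi/∂b.
∂psi/∂a = 3a(a - 2); at a=4 this is 24, so a decreases.
∂psi/∂b = 6(b - 3)(b + 2); at b=4 this is 36, so b decreases.
a converges to its nearest critical value 2 (a local min of the a-part); b converges to 3. The iterate converges to (2, 3).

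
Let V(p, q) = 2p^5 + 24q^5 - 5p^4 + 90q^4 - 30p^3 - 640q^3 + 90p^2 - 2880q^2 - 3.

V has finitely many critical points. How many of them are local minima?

4

V separates as a function of p plus a function of q, so ∇V=0 decouples.
∂V/∂p = 10p(p - 3)(p - 2)(p + 3) = 0 at p ∈ {-3, 0, 2, 3}; ∂V/∂q = 120q(q - 4)(q + 3)(q + 4) = 0 at q ∈ {-4, -3, 0, 4}.
The Hessian is diagonal: diag(V_pp, V_qq). Second derivatives: V_pp(-3)=-900, V_pp(0)=180, V_pp(2)=-100, V_pp(3)=180; V_qq(-4)=-3840, V_qq(-3)=2520, V_qq(0)=-5760, V_qq(4)=26880.
Local minima occur where both diagonal entries positive: (0, -3), (0, 4), (3, -3), (3, 4). Count: 4.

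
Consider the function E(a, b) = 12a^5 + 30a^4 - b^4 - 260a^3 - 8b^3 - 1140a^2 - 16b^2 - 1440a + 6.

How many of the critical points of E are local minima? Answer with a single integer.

2

E separates as a function of a plus a function of b, so ∇E=0 decouples.
∂E/∂a = 60(a - 4)(a + 1)(a + 2)(a + 3) = 0 at a ∈ {-3, -2, -1, 4}; ∂E/∂b = -4b(b + 2)(b + 4) = 0 at b ∈ {-4, -2, 0}.
The Hessian is diagonal: diag(E_aa, E_bb). Second derivatives: E_aa(-3)=-840, E_aa(-2)=360, E_aa(-1)=-600, E_aa(4)=12600; E_bb(-4)=-32, E_bb(-2)=16, E_bb(0)=-32.
Local minima occur where both diagonal entries positive: (-2, -2), (4, -2). Count: 2.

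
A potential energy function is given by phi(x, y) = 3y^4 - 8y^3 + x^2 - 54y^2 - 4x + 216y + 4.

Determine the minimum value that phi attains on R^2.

-675

phi(x,y) separates as P(x) + Q(y) + 4, so its minimum is min P + min Q + 4.
P'(x) = 2x - 4 vanishes at x ∈ {2}; Q'(y) = 12(y - 3)(y - 2)(y + 3) vanishes at y ∈ {-3, 2, 3}.
Local minima of P (where P''>0): P(2)=-4. Local minima of Q: Q(-3)=-675, Q(3)=189.
So the global minimum of phi is P(2) + Q(-3) + 4 = -4 − 675 + 4 = -675, attained at (2, -3).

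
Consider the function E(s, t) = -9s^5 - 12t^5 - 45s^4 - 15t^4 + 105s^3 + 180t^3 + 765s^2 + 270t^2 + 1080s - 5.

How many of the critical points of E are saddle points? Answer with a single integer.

8

E separates as a function of s plus a function of t, so ∇E=0 decouples.
∂E/∂s = -45(s - 3)(s + 1)(s + 2)(s + 4) = 0 at s ∈ {-4, -2, -1, 3}; ∂E/∂t = -60t(t - 3)(t + 1)(t + 3) = 0 at t ∈ {-3, -1, 0, 3}.
The Hessian is diagonal: diag(E_ss, E_tt). Second derivatives: E_ss(-4)=1890, E_ss(-2)=-450, E_ss(-1)=540, E_ss(3)=-6300; E_tt(-3)=2160, E_tt(-1)=-480, E_tt(0)=540, E_tt(3)=-4320.
Saddle points occur where the two diagonal entries have opposite signs: (-4, -1), (-4, 3), (-2, -3), (-2, 0), (-1, -1), (-1, 3), (3, -3), (3, 0). Count: 8.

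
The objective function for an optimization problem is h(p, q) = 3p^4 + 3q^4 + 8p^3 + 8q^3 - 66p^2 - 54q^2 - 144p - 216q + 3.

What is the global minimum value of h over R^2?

h(p,q) separates as A(p) + B(q) + 3, so its minimum is min A + min B + 3.
A'(p) = 12(p - 3)(p + 1)(p + 4) vanishes at p ∈ {-4, -1, 3}; B'(q) = 12(q - 3)(q + 2)(q + 3) vanishes at q ∈ {-3, -2, 3}.
Local minima of A (where A''>0): A(-4)=-224, A(3)=-567. Local minima of B: B(-3)=189, B(3)=-675.
So the global minimum of h is A(3) + B(3) + 3 = -567 − 675 + 3 = -1239, attained at (3, 3).

-1239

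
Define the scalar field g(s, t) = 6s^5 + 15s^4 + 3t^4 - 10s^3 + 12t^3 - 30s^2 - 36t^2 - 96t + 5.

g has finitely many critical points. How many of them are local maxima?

2

g separates as a function of s plus a function of t, so ∇g=0 decouples.
∂g/∂s = 30s(s - 1)(s + 1)(s + 2) = 0 at s ∈ {-2, -1, 0, 1}; ∂g/∂t = 12(t - 2)(t + 1)(t + 4) = 0 at t ∈ {-4, -1, 2}.
The Hessian is diagonal: diag(g_ss, g_tt). Second derivatives: g_ss(-2)=-180, g_ss(-1)=60, g_ss(0)=-60, g_ss(1)=180; g_tt(-4)=216, g_tt(-1)=-108, g_tt(2)=216.
Local maxima occur where both diagonal entries negative: (-2, -1), (0, -1). Count: 2.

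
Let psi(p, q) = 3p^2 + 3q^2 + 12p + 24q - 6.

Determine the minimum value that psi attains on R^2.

psi(p,q) separates as A(p) + B(q) − 6, so its minimum is min A + min B − 6.
A'(p) = 6p + 12 vanishes at p ∈ {-2}; B'(q) = 6q + 24 vanishes at q ∈ {-4}.
Local minima of A (where A''>0): A(-2)=-12. Local minima of B: B(-4)=-48.
So the global minimum of psi is A(-2) + B(-4) − 6 = -12 − 48 − 6 = -66, attained at (-2, -4).

-66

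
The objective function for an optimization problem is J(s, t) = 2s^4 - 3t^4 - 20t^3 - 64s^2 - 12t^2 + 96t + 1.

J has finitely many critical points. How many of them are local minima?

2

J separates as a function of s plus a function of t, so ∇J=0 decouples.
∂J/∂s = 8s(s - 4)(s + 4) = 0 at s ∈ {-4, 0, 4}; ∂J/∂t = -12(t - 1)(t + 2)(t + 4) = 0 at t ∈ {-4, -2, 1}.
The Hessian is diagonal: diag(J_ss, J_tt). Second derivatives: J_ss(-4)=256, J_ss(0)=-128, J_ss(4)=256; J_tt(-4)=-120, J_tt(-2)=72, J_tt(1)=-180.
Local minima occur where both diagonal entries positive: (-4, -2), (4, -2). Count: 2.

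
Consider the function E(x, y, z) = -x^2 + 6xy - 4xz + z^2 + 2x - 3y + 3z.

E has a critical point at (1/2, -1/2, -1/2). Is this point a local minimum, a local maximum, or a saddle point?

The Hessian is constant: H = [[-2, 6, -4], [6, 0, 0], [-4, 0, 2]].
Leading principal minors: Δ₁ = -2, Δ₂ = -36, Δ₃ = -72.
The minors fit neither the all-positive nor the alternating-sign pattern, so H is indefinite: a saddle point.

saddle point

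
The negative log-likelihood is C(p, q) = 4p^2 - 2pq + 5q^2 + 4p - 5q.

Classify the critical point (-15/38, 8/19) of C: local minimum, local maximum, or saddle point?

local minimum

The Hessian of C is constant: H = [[8, -2], [-2, 10]].
det(H) = 8·10 − (-2)² = 76.
det(H) > 0 and tr(H) = 18 > 0, so H is positive definite and the point is a local minimum.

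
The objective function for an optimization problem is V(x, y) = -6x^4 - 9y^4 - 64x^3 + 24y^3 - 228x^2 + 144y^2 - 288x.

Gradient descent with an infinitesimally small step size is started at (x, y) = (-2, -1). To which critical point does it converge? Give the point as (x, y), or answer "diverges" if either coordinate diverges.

(-3, 0)

V is separable, so gradient descent decouples: x follows -∂V/∂x, y follows -∂V/∂y.
∂V/∂x = -24(x + 1)(x + 3)(x + 4); at x=-2 this is 48, so x decreases.
∂V/∂y = -36y(y - 4)(y + 2); at y=-1 this is -180, so y increases.
x converges to its nearest critical value -3 (a local min of the x-part); y converges to 0. The iterate converges to (-3, 0).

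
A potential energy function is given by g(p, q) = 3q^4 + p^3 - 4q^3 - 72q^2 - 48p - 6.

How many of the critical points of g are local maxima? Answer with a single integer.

g separates as a function of p plus a function of q, so ∇g=0 decouples.
∂g/∂p = 3(p - 4)(p + 4) = 0 at p ∈ {-4, 4}; ∂g/∂q = 12q(q - 4)(q + 3) = 0 at q ∈ {-3, 0, 4}.
The Hessian is diagonal: diag(g_pp, g_qq). Second derivatives: g_pp(-4)=-24, g_pp(4)=24; g_qq(-3)=252, g_qq(0)=-144, g_qq(4)=336.
Local maxima occur where both diagonal entries negative: (-4, 0). Count: 1.

1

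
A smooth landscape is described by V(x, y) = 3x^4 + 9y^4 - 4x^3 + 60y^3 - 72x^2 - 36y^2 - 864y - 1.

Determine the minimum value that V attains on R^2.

V(x,y) separates as P(x) + Q(y) − 1, so its minimum is min P + min Q − 1.
P'(x) = 12x(x - 4)(x + 3) vanishes at x ∈ {-3, 0, 4}; Q'(y) = 36(y - 2)(y + 3)(y + 4) vanishes at y ∈ {-4, -3, 2}.
Local minima of P (where P''>0): P(-3)=-297, P(4)=-640. Local minima of Q: Q(-4)=1344, Q(2)=-1248.
So the global minimum of V is P(4) + Q(2) − 1 = -640 − 1248 − 1 = -1889, attained at (4, 2).

-1889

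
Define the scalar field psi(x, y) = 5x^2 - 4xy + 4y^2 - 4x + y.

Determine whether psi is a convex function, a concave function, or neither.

convex

psi is quadratic, so its Hessian is the constant matrix H = [[10, -4], [-4, 8]].
det(H) = 64, tr(H) = 18.
det(H) > 0 and tr(H) > 0, so H is positive definite everywhere: convex.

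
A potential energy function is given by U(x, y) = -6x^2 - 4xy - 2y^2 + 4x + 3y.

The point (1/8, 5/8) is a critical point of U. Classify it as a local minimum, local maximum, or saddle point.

local maximum

The Hessian of U is constant: H = [[-12, -4], [-4, -4]].
det(H) = (-12)·(-4) − (-4)² = 32.
det(H) > 0 and tr(H) = -16 < 0, so H is negative definite and the point is a local maximum.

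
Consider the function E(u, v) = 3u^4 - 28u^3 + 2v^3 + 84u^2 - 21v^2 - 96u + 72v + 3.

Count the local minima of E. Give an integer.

E separates as a function of u plus a function of v, so ∇E=0 decouples.
∂E/∂u = 12(u - 4)(u - 2)(u - 1) = 0 at u ∈ {1, 2, 4}; ∂E/∂v = 6(v - 4)(v - 3) = 0 at v ∈ {3, 4}.
The Hessian is diagonal: diag(E_uu, E_vv). Second derivatives: E_uu(1)=36, E_uu(2)=-24, E_uu(4)=72; E_vv(3)=-6, E_vv(4)=6.
Local minima occur where both diagonal entries positive: (1, 4), (4, 4). Count: 2.

2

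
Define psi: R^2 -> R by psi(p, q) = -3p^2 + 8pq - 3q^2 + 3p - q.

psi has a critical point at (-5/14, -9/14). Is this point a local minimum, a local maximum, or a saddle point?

The Hessian of psi is constant: H = [[-6, 8], [8, -6]].
det(H) = (-6)·(-6) − 8² = -28.
Since det(H) < 0, H is indefinite and the critical point is a saddle point.

saddle point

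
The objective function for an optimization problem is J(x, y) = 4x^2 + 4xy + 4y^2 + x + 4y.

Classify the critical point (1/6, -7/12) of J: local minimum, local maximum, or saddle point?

local minimum

The Hessian of J is constant: H = [[8, 4], [4, 8]].
det(H) = 8·8 − 4² = 48.
det(H) > 0 and tr(H) = 16 > 0, so H is positive definite and the point is a local minimum.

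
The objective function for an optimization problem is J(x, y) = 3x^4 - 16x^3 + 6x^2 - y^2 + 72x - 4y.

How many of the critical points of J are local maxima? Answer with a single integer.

1

J separates as a function of x plus a function of y, so ∇J=0 decouples.
∂J/∂x = 12(x - 3)(x - 2)(x + 1) = 0 at x ∈ {-1, 2, 3}; ∂J/∂y = -2(y + 2) = 0 at y ∈ {-2}.
The Hessian is diagonal: diag(J_xx, J_yy). Second derivatives: J_xx(-1)=144, J_xx(2)=-36, J_xx(3)=48; J_yy(-2)=-2.
Local maxima occur where both diagonal entries negative: (2, -2). Count: 1.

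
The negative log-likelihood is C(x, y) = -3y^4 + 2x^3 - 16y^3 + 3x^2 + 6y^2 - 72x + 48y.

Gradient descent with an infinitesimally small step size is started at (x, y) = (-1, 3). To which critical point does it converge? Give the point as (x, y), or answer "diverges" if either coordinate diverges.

C is separable, so gradient descent decouples: x follows -∂C/∂x, y follows -∂C/∂y.
∂C/∂x = 6(x - 3)(x + 4); at x=-1 this is -72, so x increases.
∂C/∂y = -12(y - 1)(y + 1)(y + 4); at y=3 this is -672, so y increases.
The y-coordinate has no critical point in that direction and runs off to infinity.

diverges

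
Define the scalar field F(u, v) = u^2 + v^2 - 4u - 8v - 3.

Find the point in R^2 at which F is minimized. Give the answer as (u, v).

F(u,v) separates as P(u) + Q(v) − 3, so its minimum is min P + min Q − 3.
P'(u) = 2u - 4 vanishes at u ∈ {2}; Q'(v) = 2v - 8 vanishes at v ∈ {4}.
Local minima of P (where P''>0): P(2)=-4. Local minima of Q: Q(4)=-16.
So the global minimum of F is P(2) + Q(4) − 3 = -4 − 16 − 3 = -23, attained at (2, 4).

(2, 4)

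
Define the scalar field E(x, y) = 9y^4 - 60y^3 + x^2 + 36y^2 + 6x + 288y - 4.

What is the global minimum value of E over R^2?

E(x,y) separates as P(x) + Q(y) − 4, so its minimum is min P + min Q − 4.
P'(x) = 2x + 6 vanishes at x ∈ {-3}; Q'(y) = 36(y - 4)(y - 2)(y + 1) vanishes at y ∈ {-1, 2, 4}.
Local minima of P (where P''>0): P(-3)=-9. Local minima of Q: Q(-1)=-183, Q(4)=192.
So the global minimum of E is P(-3) + Q(-1) − 4 = -9 − 183 − 4 = -196, attained at (-3, -1).

-196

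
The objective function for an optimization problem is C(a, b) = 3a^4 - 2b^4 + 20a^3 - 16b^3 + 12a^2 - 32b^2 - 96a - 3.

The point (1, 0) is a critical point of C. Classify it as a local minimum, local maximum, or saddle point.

The mixed partial ∂²C/∂a∂b is 0, so the Hessian at any point is diag(C_aa, C_bb) = diag(12(3a^2 + 10a + 2), -8(3b^2 + 12b + 8)).
At (1, 0): H = diag(180, -64).
The eigenvalues have opposite signs, so H is indefinite: a saddle point.

saddle point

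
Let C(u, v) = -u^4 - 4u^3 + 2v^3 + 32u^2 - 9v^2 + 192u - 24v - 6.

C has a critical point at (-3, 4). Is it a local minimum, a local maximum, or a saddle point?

The mixed partial ∂²C/∂u∂v is 0, so the Hessian at any point is diag(C_uu, C_vv) = diag(4(-3u^2 - 6u + 16), 6(2v - 3)).
At (-3, 4): H = diag(28, 30).
Both eigenvalues are positive, so H is positive definite: a local minimum.

local minimum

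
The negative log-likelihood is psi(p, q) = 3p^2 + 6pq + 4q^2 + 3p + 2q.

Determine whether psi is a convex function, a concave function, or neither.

convex

psi is quadratic, so its Hessian is the constant matrix H = [[6, 6], [6, 8]].
det(H) = 12, tr(H) = 14.
det(H) > 0 and tr(H) > 0, so H is positive definite everywhere: convex.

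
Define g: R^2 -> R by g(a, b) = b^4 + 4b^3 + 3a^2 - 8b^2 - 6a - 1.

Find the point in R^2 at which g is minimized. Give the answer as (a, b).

g(a,b) separates as P(a) + Q(b) − 1, so its minimum is min P + min Q − 1.
P'(a) = 6a - 6 vanishes at a ∈ {1}; Q'(b) = 4b(b - 1)(b + 4) vanishes at b ∈ {-4, 0, 1}.
Local minima of P (where P''>0): P(1)=-3. Local minima of Q: Q(-4)=-128, Q(1)=-3.
So the global minimum of g is P(1) + Q(-4) − 1 = -3 − 128 − 1 = -132, attained at (1, -4).

(1, -4)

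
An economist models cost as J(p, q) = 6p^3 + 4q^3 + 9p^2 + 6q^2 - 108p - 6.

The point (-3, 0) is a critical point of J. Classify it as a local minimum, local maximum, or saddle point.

saddle point

The mixed partial ∂²J/∂p∂q is 0, so the Hessian at any point is diag(J_pp, J_qq) = diag(18(2p + 1), 12(2q + 1)).
At (-3, 0): H = diag(-90, 12).
The eigenvalues have opposite signs, so H is indefinite: a saddle point.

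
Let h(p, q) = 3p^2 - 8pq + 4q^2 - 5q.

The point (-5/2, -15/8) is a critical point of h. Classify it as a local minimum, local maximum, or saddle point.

saddle point

The Hessian of h is constant: H = [[6, -8], [-8, 8]].
det(H) = 6·8 − (-8)² = -16.
Since det(H) < 0, H is indefinite and the critical point is a saddle point.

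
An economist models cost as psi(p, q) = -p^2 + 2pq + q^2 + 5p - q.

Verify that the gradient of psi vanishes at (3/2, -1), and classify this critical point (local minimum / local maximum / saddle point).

∇psi = (-2p + 2q + 5, 2p + 2q - 1); substituting (3/2, -1) gives ∇psi = (0, 0), so (3/2, -1) is indeed a critical point.
The Hessian of psi is constant: H = [[-2, 2], [2, 2]].
det(H) = (-2)·2 − 2² = -8.
Since det(H) < 0, H is indefinite and the critical point is a saddle point.

saddle point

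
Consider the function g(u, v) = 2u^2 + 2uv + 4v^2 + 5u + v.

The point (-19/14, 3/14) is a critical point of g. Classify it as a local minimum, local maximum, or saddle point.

The Hessian of g is constant: H = [[4, 2], [2, 8]].
det(H) = 4·8 − 2² = 28.
det(H) > 0 and tr(H) = 12 > 0, so H is positive definite and the point is a local minimum.

local minimum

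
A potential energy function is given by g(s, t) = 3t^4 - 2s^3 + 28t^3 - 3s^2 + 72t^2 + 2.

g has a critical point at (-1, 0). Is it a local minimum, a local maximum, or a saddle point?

The mixed partial ∂²g/∂s∂t is 0, so the Hessian at any point is diag(g_ss, g_tt) = diag(-6(2s + 1), 12(3t^2 + 14t + 12)).
At (-1, 0): H = diag(6, 144).
Both eigenvalues are positive, so H is positive definite: a local minimum.

local minimum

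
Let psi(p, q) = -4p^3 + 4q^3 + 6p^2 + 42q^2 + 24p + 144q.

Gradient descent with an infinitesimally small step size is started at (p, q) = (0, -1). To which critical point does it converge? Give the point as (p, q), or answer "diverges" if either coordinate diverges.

(-1, -3)

psi is separable, so gradient descent decouples: p follows -∂psi/∂p, q follows -∂psi/∂q.
∂psi/∂p = -12(p - 2)(p + 1); at p=0 this is 24, so p decreases.
∂psi/∂q = 12(q + 3)(q + 4); at q=-1 this is 72, so q decreases.
p converges to its nearest critical value -1 (a local min of the p-part); q converges to -3. The iterate converges to (-1, -3).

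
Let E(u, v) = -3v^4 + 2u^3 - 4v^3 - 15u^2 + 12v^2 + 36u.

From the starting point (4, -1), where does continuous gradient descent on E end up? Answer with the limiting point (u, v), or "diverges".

E is separable, so gradient descent decouples: u follows -∂E/∂u, v follows -∂E/∂v.
∂E/∂u = 6(u - 3)(u - 2); at u=4 this is 12, so u decreases.
∂E/∂v = -12v(v - 1)(v + 2); at v=-1 this is -24, so v increases.
u converges to its nearest critical value 3 (a local min of the u-part); v converges to 0. The iterate converges to (3, 0).

(3, 0)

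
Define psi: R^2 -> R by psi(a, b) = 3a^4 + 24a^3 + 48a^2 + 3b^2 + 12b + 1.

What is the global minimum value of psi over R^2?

-11

psi(a,b) separates as P(a) + Q(b) + 1, so its minimum is min P + min Q + 1.
P'(a) = 12a(a + 2)(a + 4) vanishes at a ∈ {-4, -2, 0}; Q'(b) = 6b + 12 vanishes at b ∈ {-2}.
Local minima of P (where P''>0): P(-4)=0, P(0)=0. Local minima of Q: Q(-2)=-12.
So the global minimum of psi is P(-4) + Q(-2) + 1 = 0 − 12 + 1 = -11, attained at (-4, -2).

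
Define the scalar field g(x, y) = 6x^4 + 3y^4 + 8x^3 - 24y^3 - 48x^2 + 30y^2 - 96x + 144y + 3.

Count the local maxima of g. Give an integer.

1

g separates as a function of x plus a function of y, so ∇g=0 decouples.
∂g/∂x = 24(x - 2)(x + 1)(x + 2) = 0 at x ∈ {-2, -1, 2}; ∂g/∂y = 12(y - 4)(y - 3)(y + 1) = 0 at y ∈ {-1, 3, 4}.
The Hessian is diagonal: diag(g_xx, g_yy). Second derivatives: g_xx(-2)=96, g_xx(-1)=-72, g_xx(2)=288; g_yy(-1)=240, g_yy(3)=-48, g_yy(4)=60.
Local maxima occur where both diagonal entries negative: (-1, 3). Count: 1.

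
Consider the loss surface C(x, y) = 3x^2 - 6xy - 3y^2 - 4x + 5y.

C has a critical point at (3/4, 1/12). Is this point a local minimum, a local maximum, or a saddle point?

saddle point

The Hessian of C is constant: H = [[6, -6], [-6, -6]].
det(H) = 6·(-6) − (-6)² = -72.
Since det(H) < 0, H is indefinite and the critical point is a saddle point.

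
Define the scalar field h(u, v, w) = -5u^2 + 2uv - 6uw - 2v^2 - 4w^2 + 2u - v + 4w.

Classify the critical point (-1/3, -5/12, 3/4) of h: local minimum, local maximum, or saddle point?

The Hessian is constant: H = [[-10, 2, -6], [2, -4, 0], [-6, 0, -8]].
Leading principal minors: Δ₁ = -10, Δ₂ = 36, Δ₃ = -144.
The minors alternate sign starting negative (−, +, −), so H is negative definite: a local maximum.

local maximum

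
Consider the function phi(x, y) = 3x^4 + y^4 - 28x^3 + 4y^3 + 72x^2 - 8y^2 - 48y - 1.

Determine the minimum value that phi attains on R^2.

-81

phi(x,y) separates as P(x) + Q(y) − 1, so its minimum is min P + min Q − 1.
P'(x) = 12x(x - 4)(x - 3) vanishes at x ∈ {0, 3, 4}; Q'(y) = 4(y - 2)(y + 2)(y + 3) vanishes at y ∈ {-3, -2, 2}.
Local minima of P (where P''>0): P(0)=0, P(4)=128. Local minima of Q: Q(-3)=45, Q(2)=-80.
So the global minimum of phi is P(0) + Q(2) − 1 = 0 − 80 − 1 = -81, attained at (0, 2).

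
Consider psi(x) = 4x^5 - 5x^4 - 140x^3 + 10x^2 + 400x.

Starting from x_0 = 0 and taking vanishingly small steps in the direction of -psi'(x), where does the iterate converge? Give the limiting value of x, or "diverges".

-1

psi'(x) = 20(x - 5)(x - 1)(x + 1)(x + 4), so psi'(0) = 400.
Gradient descent moves in the -psi' direction, i.e. x is decreasing.
The nearest critical point in that direction is x = -1, where psi'' = 720 > 0 (a local minimum). The iterate converges there.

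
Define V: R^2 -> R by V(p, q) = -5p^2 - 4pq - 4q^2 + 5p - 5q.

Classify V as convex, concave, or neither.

concave

V is quadratic, so its Hessian is the constant matrix H = [[-10, -4], [-4, -8]].
det(H) = 64, tr(H) = -18.
det(H) > 0 and tr(H) < 0, so H is negative definite everywhere: concave.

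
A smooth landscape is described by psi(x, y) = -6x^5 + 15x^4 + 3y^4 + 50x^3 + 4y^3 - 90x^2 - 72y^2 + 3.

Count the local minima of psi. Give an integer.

4

psi separates as a function of x plus a function of y, so ∇psi=0 decouples.
∂psi/∂x = -30x(x - 3)(x - 1)(x + 2) = 0 at x ∈ {-2, 0, 1, 3}; ∂psi/∂y = 12y(y - 3)(y + 4) = 0 at y ∈ {-4, 0, 3}.
The Hessian is diagonal: diag(psi_xx, psi_yy). Second derivatives: psi_xx(-2)=900, psi_xx(0)=-180, psi_xx(1)=180, psi_xx(3)=-900; psi_yy(-4)=336, psi_yy(0)=-144, psi_yy(3)=252.
Local minima occur where both diagonal entries positive: (-2, -4), (-2, 3), (1, -4), (1, 3). Count: 4.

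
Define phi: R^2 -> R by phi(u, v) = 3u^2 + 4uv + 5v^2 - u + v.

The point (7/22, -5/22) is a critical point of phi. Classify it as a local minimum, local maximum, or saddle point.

The Hessian of phi is constant: H = [[6, 4], [4, 10]].
det(H) = 6·10 − 4² = 44.
det(H) > 0 and tr(H) = 16 > 0, so H is positive definite and the point is a local minimum.

local minimum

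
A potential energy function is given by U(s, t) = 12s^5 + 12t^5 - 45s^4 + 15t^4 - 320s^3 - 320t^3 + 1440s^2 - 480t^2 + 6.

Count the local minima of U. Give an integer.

4

U separates as a function of s plus a function of t, so ∇U=0 decouples.
∂U/∂s = 60s(s - 4)(s - 3)(s + 4) = 0 at s ∈ {-4, 0, 3, 4}; ∂U/∂t = 60t(t - 4)(t + 1)(t + 4) = 0 at t ∈ {-4, -1, 0, 4}.
The Hessian is diagonal: diag(U_ss, U_tt). Second derivatives: U_ss(-4)=-13440, U_ss(0)=2880, U_ss(3)=-1260, U_ss(4)=1920; U_tt(-4)=-5760, U_tt(-1)=900, U_tt(0)=-960, U_tt(4)=9600.
Local minima occur where both diagonal entries positive: (0, -1), (0, 4), (4, -1), (4, 4). Count: 4.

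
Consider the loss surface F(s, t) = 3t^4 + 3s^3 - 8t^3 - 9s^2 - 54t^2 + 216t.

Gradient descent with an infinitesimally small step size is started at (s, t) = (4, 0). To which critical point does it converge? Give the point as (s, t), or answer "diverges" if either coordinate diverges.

(2, -3)

F is separable, so gradient descent decouples: s follows -∂F/∂s, t follows -∂F/∂t.
∂F/∂s = 9s(s - 2); at s=4 this is 72, so s decreases.
∂F/∂t = 12(t - 3)(t - 2)(t + 3); at t=0 this is 216, so t decreases.
s converges to its nearest critical value 2 (a local min of the s-part); t converges to -3. The iterate converges to (2, -3).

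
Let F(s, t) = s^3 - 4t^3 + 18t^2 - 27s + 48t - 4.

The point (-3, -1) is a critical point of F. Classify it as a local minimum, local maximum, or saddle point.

saddle point

The mixed partial ∂²F/∂s∂t is 0, so the Hessian at any point is diag(F_ss, F_tt) = diag(6s, 12(-2t + 3)).
At (-3, -1): H = diag(-18, 60).
The eigenvalues have opposite signs, so H is indefinite: a saddle point.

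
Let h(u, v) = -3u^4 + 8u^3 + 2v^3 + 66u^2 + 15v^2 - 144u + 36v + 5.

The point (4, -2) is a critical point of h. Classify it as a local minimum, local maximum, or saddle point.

The mixed partial ∂²h/∂u∂v is 0, so the Hessian at any point is diag(h_uu, h_vv) = diag(12(-3u^2 + 4u + 11), 6(2v + 5)).
At (4, -2): H = diag(-252, 6).
The eigenvalues have opposite signs, so H is indefinite: a saddle point.

saddle point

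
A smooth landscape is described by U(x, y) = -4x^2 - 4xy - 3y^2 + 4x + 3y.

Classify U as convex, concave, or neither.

concave

U is quadratic, so its Hessian is the constant matrix H = [[-8, -4], [-4, -6]].
det(H) = 32, tr(H) = -14.
det(H) > 0 and tr(H) < 0, so H is negative definite everywhere: concave.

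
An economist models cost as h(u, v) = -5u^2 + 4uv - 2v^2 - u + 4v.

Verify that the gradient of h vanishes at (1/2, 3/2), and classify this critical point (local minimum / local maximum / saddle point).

∇h = (-10u + 4v - 1, 4u - 4v + 4); substituting (1/2, 3/2) gives ∇h = (0, 0), so (1/2, 3/2) is indeed a critical point.
The Hessian of h is constant: H = [[-10, 4], [4, -4]].
det(H) = (-10)·(-4) − 4² = 24.
det(H) > 0 and tr(H) = -14 < 0, so H is negative definite and the point is a local maximum.

local maximum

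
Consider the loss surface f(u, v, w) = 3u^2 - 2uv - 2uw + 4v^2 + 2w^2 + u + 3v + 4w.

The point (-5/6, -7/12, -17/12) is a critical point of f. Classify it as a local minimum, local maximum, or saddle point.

The Hessian is constant: H = [[6, -2, -2], [-2, 8, 0], [-2, 0, 4]].
Leading principal minors: Δ₁ = 6, Δ₂ = 44, Δ₃ = 144.
All leading minors are positive, so H is positive definite: a local minimum.

local minimum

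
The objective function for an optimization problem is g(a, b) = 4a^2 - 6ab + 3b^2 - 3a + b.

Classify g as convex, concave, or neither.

convex

g is quadratic, so its Hessian is the constant matrix H = [[8, -6], [-6, 6]].
det(H) = 12, tr(H) = 14.
det(H) > 0 and tr(H) > 0, so H is positive definite everywhere: convex.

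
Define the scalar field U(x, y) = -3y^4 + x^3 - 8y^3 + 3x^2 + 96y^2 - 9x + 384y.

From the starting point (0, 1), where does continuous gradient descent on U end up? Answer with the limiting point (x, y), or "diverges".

(1, -2)

U is separable, so gradient descent decouples: x follows -∂U/∂x, y follows -∂U/∂y.
∂U/∂x = 3(x - 1)(x + 3); at x=0 this is -9, so x increases.
∂U/∂y = -12(y - 4)(y + 2)(y + 4); at y=1 this is 540, so y decreases.
x converges to its nearest critical value 1 (a local min of the x-part); y converges to -2. The iterate converges to (1, -2).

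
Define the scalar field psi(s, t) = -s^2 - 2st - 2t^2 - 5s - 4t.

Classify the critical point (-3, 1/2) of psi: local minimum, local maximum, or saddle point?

local maximum

The Hessian of psi is constant: H = [[-2, -2], [-2, -4]].
det(H) = (-2)·(-4) − (-2)² = 4.
det(H) > 0 and tr(H) = -6 < 0, so H is negative definite and the point is a local maximum.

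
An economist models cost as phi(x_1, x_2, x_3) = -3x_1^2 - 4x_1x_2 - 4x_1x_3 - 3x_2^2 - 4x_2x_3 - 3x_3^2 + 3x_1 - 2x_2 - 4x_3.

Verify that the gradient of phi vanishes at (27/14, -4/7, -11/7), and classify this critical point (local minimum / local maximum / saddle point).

∇phi = (-6x_1 - 4x_2 - 4x_3 + 3, -4x_1 - 6x_2 - 4x_3 - 2, -4x_1 - 4x_2 - 6x_3 - 4); substituting (27/14, -4/7, -11/7) gives ∇phi = (0, 0, 0), so (27/14, -4/7, -11/7) is indeed a critical point.
The Hessian is constant: H = [[-6, -4, -4], [-4, -6, -4], [-4, -4, -6]].
Leading principal minors: Δ₁ = -6, Δ₂ = 20, Δ₃ = -56.
The minors alternate sign starting negative (−, +, −), so H is negative definite: a local maximum.

local maximum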